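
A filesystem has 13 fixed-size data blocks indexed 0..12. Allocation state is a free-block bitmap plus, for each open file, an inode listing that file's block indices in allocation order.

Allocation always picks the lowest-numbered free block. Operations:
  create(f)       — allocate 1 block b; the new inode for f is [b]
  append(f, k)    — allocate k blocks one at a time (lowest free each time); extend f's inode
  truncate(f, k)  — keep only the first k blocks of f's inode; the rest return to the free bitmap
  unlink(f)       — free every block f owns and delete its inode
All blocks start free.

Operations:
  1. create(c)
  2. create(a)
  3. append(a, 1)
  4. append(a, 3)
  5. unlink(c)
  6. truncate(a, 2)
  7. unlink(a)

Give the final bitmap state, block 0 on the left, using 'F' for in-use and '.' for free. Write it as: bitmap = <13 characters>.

create(c): bitmap=F............ | c=[0]
create(a): bitmap=FF........... | a=[1] c=[0]
append(a, 1): bitmap=FFF.......... | a=[1, 2] c=[0]
append(a, 3): bitmap=FFFFFF....... | a=[1, 2, 3, 4, 5] c=[0]
unlink(c): bitmap=.FFFFF....... | a=[1, 2, 3, 4, 5]
truncate(a, 2): bitmap=.FF.......... | a=[1, 2]
unlink(a): bitmap=............. | 

bitmap = .............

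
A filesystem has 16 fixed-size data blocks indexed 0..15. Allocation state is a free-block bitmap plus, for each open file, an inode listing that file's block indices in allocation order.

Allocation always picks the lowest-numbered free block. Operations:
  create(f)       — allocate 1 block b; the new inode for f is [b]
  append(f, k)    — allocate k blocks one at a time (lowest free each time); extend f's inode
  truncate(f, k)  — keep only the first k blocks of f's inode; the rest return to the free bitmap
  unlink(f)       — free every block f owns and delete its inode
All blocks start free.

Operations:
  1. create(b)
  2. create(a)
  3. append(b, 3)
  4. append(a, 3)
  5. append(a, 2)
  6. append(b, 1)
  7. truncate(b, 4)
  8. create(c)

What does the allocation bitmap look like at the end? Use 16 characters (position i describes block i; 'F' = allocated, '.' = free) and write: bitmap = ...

bitmap = FFFFFFFFFFF.....

[1] create(b) — b=0 (map F...............)
[2] create(a) — a=1 b=0 (map FF..............)
[3] append(b, 3) — a=1 b=0,2,3,4 (map FFFFF...........)
[4] append(a, 3) — a=1,5,6,7 b=0,2,3,4 (map FFFFFFFF........)
[5] append(a, 2) — a=1,5,6,7,8,9 b=0,2,3,4 (map FFFFFFFFFF......)
[6] append(b, 1) — a=1,5,6,7,8,9 b=0,2,3,4,10 (map FFFFFFFFFFF.....)
[7] truncate(b, 4) — a=1,5,6,7,8,9 b=0,2,3,4 (map FFFFFFFFFF......)
[8] create(c) — a=1,5,6,7,8,9 b=0,2,3,4 c=10 (map FFFFFFFFFFF.....)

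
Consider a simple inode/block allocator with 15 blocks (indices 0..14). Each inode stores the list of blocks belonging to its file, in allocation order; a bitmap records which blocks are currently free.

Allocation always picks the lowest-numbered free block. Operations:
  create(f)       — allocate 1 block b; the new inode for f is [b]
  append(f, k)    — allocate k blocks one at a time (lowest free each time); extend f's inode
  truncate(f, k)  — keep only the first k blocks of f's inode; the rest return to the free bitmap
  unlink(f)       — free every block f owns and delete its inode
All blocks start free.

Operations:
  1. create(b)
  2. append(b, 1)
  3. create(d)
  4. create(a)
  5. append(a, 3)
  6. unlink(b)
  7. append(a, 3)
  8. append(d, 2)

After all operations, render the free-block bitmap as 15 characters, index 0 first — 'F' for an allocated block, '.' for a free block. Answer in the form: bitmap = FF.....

bitmap = FFFFFFFFFF.....

after create(b) → b:[0]  free=[F..............]
after append(b, 1) → b:[0, 1]  free=[FF.............]
after create(d) → b:[0, 1], d:[2]  free=[FFF............]
after create(a) → a:[3], b:[0, 1], d:[2]  free=[FFFF...........]
after append(a, 3) → a:[3, 4, 5, 6], b:[0, 1], d:[2]  free=[FFFFFFF........]
after unlink(b) → a:[3, 4, 5, 6], d:[2]  free=[..FFFFF........]
after append(a, 3) → a:[3, 4, 5, 6, 0, 1, 7], d:[2]  free=[FFFFFFFF.......]
after append(d, 2) → a:[3, 4, 5, 6, 0, 1, 7], d:[2, 8, 9]  free=[FFFFFFFFFF.....]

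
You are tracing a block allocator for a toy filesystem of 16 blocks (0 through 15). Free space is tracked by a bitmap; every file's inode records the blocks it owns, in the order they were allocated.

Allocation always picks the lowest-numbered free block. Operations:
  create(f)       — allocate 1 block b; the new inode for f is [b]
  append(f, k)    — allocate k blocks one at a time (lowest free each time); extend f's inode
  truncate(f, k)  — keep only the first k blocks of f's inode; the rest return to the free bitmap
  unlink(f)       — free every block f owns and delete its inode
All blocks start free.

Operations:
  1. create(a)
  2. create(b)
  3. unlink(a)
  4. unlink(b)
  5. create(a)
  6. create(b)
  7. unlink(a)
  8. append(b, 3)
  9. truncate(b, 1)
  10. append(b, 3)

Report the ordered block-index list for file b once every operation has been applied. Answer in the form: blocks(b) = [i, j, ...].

blocks(b) = [1, 0, 2, 3]

create(a): bitmap=F............... | a=[0]
create(b): bitmap=FF.............. | a=[0] b=[1]
unlink(a): bitmap=.F.............. | b=[1]
unlink(b): bitmap=................ | 
create(a): bitmap=F............... | a=[0]
create(b): bitmap=FF.............. | a=[0] b=[1]
unlink(a): bitmap=.F.............. | b=[1]
append(b, 3): bitmap=FFFF............ | b=[1, 0, 2, 3]
truncate(b, 1): bitmap=.F.............. | b=[1]
append(b, 3): bitmap=FFFF............ | b=[1, 0, 2, 3]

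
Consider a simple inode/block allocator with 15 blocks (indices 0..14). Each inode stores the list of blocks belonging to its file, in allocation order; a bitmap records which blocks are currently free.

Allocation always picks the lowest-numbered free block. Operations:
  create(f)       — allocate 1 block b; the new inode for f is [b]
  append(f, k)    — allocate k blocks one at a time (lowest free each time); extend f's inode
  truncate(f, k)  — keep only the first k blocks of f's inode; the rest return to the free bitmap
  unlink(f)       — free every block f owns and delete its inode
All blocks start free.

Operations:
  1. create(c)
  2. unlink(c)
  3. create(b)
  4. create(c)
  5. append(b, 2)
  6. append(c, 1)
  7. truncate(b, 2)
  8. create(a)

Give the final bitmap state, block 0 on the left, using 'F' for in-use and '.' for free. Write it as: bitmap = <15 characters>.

  1. create(c)  ⇒  F..............  {c→[0]}
  2. unlink(c)  ⇒  ...............  {}
  3. create(b)  ⇒  F..............  {b→[0]}
  4. create(c)  ⇒  FF.............  {b→[0]; c→[1]}
  5. append(b, 2)  ⇒  FFFF...........  {b→[0, 2, 3]; c→[1]}
  6. append(c, 1)  ⇒  FFFFF..........  {b→[0, 2, 3]; c→[1, 4]}
  7. truncate(b, 2)  ⇒  FFF.F..........  {b→[0, 2]; c→[1, 4]}
  8. create(a)  ⇒  FFFFF..........  {a→[3]; b→[0, 2]; c→[1, 4]}

bitmap = FFFFF..........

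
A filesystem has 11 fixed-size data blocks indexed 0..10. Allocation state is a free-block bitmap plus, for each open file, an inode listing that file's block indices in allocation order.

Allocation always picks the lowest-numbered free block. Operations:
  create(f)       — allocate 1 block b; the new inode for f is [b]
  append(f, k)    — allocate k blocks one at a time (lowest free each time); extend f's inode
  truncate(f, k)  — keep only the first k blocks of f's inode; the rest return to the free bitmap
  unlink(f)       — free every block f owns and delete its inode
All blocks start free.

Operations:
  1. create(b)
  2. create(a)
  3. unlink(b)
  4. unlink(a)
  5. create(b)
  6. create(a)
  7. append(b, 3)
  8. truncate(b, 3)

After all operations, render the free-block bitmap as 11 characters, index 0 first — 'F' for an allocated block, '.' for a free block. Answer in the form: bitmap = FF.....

create(b): bitmap=F.......... | b=[0]
create(a): bitmap=FF......... | a=[1] b=[0]
unlink(b): bitmap=.F......... | a=[1]
unlink(a): bitmap=........... | 
create(b): bitmap=F.......... | b=[0]
create(a): bitmap=FF......... | a=[1] b=[0]
append(b, 3): bitmap=FFFFF...... | a=[1] b=[0, 2, 3, 4]
truncate(b, 3): bitmap=FFFF....... | a=[1] b=[0, 2, 3]

bitmap = FFFF.......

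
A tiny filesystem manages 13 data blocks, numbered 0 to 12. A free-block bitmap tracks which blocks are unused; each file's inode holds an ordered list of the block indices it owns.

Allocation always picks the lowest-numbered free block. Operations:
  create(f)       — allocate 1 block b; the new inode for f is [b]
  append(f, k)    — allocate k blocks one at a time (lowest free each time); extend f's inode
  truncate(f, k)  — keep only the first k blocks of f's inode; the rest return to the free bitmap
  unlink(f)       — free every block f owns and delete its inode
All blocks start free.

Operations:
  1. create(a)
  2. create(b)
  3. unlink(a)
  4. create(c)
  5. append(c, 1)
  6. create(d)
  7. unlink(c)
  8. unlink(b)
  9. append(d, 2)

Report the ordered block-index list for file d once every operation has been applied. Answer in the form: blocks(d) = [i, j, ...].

[1] create(a) — a=0 (map F............)
[2] create(b) — a=0 b=1 (map FF...........)
[3] unlink(a) — b=1 (map .F...........)
[4] create(c) — b=1 c=0 (map FF...........)
[5] append(c, 1) — b=1 c=0,2 (map FFF..........)
[6] create(d) — b=1 c=0,2 d=3 (map FFFF.........)
[7] unlink(c) — b=1 d=3 (map .F.F.........)
[8] unlink(b) — d=3 (map ...F.........)
[9] append(d, 2) — d=3,0,1 (map FF.F.........)

blocks(d) = [3, 0, 1]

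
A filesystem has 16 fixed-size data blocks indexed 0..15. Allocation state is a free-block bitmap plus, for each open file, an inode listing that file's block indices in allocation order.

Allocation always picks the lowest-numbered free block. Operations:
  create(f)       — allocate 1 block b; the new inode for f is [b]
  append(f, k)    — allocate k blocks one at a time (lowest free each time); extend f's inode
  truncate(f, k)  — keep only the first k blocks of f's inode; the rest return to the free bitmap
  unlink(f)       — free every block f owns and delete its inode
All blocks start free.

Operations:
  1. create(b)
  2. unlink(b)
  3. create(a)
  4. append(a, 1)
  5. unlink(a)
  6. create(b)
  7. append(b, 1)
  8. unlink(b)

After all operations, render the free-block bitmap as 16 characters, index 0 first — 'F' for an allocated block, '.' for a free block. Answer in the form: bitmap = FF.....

create(b): bitmap=F............... | b=[0]
unlink(b): bitmap=................ | 
create(a): bitmap=F............... | a=[0]
append(a, 1): bitmap=FF.............. | a=[0, 1]
unlink(a): bitmap=................ | 
create(b): bitmap=F............... | b=[0]
append(b, 1): bitmap=FF.............. | b=[0, 1]
unlink(b): bitmap=................ | 

bitmap = ................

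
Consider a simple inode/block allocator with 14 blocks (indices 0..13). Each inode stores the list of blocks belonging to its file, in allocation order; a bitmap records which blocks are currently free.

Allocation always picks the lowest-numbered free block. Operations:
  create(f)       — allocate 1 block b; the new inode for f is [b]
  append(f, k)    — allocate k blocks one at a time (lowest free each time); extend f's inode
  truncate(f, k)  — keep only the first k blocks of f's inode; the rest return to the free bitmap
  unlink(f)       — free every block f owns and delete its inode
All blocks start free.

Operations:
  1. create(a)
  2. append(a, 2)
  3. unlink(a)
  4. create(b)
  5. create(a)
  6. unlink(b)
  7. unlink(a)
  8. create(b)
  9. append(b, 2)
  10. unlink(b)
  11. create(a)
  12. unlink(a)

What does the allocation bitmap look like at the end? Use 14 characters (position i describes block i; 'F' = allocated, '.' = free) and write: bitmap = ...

bitmap = ..............

[1] create(a) — a=0 (map F.............)
[2] append(a, 2) — a=0,1,2 (map FFF...........)
[3] unlink(a) —  (map ..............)
[4] create(b) — b=0 (map F.............)
[5] create(a) — a=1 b=0 (map FF............)
[6] unlink(b) — a=1 (map .F............)
[7] unlink(a) —  (map ..............)
[8] create(b) — b=0 (map F.............)
[9] append(b, 2) — b=0,1,2 (map FFF...........)
[10] unlink(b) —  (map ..............)
[11] create(a) — a=0 (map F.............)
[12] unlink(a) —  (map ..............)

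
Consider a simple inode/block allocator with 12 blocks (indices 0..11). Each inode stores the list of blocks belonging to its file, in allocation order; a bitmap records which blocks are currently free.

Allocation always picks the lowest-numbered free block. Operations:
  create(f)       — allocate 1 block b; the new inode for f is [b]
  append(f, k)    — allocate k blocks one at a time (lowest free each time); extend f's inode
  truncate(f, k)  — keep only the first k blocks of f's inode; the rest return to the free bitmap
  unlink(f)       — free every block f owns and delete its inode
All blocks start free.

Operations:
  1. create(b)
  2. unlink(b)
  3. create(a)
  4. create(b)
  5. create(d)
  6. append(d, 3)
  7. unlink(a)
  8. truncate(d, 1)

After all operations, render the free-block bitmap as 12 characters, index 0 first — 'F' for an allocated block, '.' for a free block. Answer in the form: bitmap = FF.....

bitmap = .FF.........

create(b): bitmap=F........... | b=[0]
unlink(b): bitmap=............ | 
create(a): bitmap=F........... | a=[0]
create(b): bitmap=FF.......... | a=[0] b=[1]
create(d): bitmap=FFF......... | a=[0] b=[1] d=[2]
append(d, 3): bitmap=FFFFFF...... | a=[0] b=[1] d=[2, 3, 4, 5]
unlink(a): bitmap=.FFFFF...... | b=[1] d=[2, 3, 4, 5]
truncate(d, 1): bitmap=.FF......... | b=[1] d=[2]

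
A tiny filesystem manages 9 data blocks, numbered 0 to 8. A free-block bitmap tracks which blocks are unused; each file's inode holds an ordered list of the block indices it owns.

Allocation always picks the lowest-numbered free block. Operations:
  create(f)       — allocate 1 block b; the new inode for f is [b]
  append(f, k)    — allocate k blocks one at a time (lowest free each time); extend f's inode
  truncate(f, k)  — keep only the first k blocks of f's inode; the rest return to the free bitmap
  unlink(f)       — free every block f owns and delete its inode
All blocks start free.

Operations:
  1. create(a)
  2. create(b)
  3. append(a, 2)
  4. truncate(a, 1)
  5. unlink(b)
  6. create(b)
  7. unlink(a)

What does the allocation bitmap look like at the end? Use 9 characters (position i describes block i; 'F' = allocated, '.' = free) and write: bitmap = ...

bitmap = .F.......

[1] create(a) — a=0 (map F........)
[2] create(b) — a=0 b=1 (map FF.......)
[3] append(a, 2) — a=0,2,3 b=1 (map FFFF.....)
[4] truncate(a, 1) — a=0 b=1 (map FF.......)
[5] unlink(b) — a=0 (map F........)
[6] create(b) — a=0 b=1 (map FF.......)
[7] unlink(a) — b=1 (map .F.......)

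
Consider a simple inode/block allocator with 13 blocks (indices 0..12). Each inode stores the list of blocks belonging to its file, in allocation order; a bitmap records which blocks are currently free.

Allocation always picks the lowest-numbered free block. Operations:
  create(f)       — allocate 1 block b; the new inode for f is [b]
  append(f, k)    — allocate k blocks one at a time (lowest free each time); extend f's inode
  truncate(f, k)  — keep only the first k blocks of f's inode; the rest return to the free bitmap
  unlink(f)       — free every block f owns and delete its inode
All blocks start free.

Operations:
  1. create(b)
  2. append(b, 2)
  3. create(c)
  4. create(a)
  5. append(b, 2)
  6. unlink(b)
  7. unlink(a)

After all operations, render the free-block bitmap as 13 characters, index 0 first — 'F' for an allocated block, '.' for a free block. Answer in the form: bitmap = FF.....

[1] create(b) — b=0 (map F............)
[2] append(b, 2) — b=0,1,2 (map FFF..........)
[3] create(c) — b=0,1,2 c=3 (map FFFF.........)
[4] create(a) — a=4 b=0,1,2 c=3 (map FFFFF........)
[5] append(b, 2) — a=4 b=0,1,2,5,6 c=3 (map FFFFFFF......)
[6] unlink(b) — a=4 c=3 (map ...FF........)
[7] unlink(a) — c=3 (map ...F.........)

bitmap = ...F.........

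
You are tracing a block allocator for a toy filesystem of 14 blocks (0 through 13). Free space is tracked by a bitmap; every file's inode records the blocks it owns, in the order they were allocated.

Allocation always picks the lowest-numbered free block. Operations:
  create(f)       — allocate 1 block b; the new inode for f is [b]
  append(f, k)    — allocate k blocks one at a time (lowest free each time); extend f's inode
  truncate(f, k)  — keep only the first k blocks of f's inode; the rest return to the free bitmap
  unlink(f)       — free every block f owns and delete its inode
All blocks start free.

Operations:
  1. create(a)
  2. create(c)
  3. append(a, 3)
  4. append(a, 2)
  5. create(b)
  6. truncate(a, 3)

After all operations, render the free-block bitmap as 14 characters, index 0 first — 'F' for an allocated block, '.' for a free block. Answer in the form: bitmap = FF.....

create(a): bitmap=F............. | a=[0]
create(c): bitmap=FF............ | a=[0] c=[1]
append(a, 3): bitmap=FFFFF......... | a=[0, 2, 3, 4] c=[1]
append(a, 2): bitmap=FFFFFFF....... | a=[0, 2, 3, 4, 5, 6] c=[1]
create(b): bitmap=FFFFFFFF...... | a=[0, 2, 3, 4, 5, 6] b=[7] c=[1]
truncate(a, 3): bitmap=FFFF...F...... | a=[0, 2, 3] b=[7] c=[1]

bitmap = FFFF...F......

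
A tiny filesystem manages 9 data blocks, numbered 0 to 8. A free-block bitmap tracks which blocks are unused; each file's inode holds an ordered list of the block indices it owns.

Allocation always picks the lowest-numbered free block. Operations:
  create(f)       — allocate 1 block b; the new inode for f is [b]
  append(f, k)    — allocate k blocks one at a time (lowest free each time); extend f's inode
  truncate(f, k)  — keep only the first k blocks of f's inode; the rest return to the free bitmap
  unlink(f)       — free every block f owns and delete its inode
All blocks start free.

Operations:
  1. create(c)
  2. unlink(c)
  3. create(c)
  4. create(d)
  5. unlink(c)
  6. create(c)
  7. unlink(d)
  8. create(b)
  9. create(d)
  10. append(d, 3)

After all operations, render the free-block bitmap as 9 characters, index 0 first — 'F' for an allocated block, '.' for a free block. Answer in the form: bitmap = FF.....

after create(c) → c:[0]  free=[F........]
after unlink(c) →   free=[.........]
after create(c) → c:[0]  free=[F........]
after create(d) → c:[0], d:[1]  free=[FF.......]
after unlink(c) → d:[1]  free=[.F.......]
after create(c) → c:[0], d:[1]  free=[FF.......]
after unlink(d) → c:[0]  free=[F........]
after create(b) → b:[1], c:[0]  free=[FF.......]
after create(d) → b:[1], c:[0], d:[2]  free=[FFF......]
after append(d, 3) → b:[1], c:[0], d:[2, 3, 4, 5]  free=[FFFFFF...]

bitmap = FFFFFF...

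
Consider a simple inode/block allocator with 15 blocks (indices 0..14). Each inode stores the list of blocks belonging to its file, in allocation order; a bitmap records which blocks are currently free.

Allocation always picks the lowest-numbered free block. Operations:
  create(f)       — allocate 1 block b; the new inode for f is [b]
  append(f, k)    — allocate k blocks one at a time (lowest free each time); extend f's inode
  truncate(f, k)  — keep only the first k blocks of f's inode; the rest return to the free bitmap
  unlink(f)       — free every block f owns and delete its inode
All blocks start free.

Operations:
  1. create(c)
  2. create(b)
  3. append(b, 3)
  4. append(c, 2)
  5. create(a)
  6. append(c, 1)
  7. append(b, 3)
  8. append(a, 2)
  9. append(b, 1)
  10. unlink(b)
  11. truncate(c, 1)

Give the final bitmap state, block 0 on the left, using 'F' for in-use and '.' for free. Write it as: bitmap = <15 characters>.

bitmap = F......F....FF.

after create(c) → c:[0]  free=[F..............]
after create(b) → b:[1], c:[0]  free=[FF.............]
after append(b, 3) → b:[1, 2, 3, 4], c:[0]  free=[FFFFF..........]
after append(c, 2) → b:[1, 2, 3, 4], c:[0, 5, 6]  free=[FFFFFFF........]
after create(a) → a:[7], b:[1, 2, 3, 4], c:[0, 5, 6]  free=[FFFFFFFF.......]
after append(c, 1) → a:[7], b:[1, 2, 3, 4], c:[0, 5, 6, 8]  free=[FFFFFFFFF......]
after append(b, 3) → a:[7], b:[1, 2, 3, 4, 9, 10, 11], c:[0, 5, 6, 8]  free=[FFFFFFFFFFFF...]
after append(a, 2) → a:[7, 12, 13], b:[1, 2, 3, 4, 9, 10, 11], c:[0, 5, 6, 8]  free=[FFFFFFFFFFFFFF.]
after append(b, 1) → a:[7, 12, 13], b:[1, 2, 3, 4, 9, 10, 11, 14], c:[0, 5, 6, 8]  free=[FFFFFFFFFFFFFFF]
after unlink(b) → a:[7, 12, 13], c:[0, 5, 6, 8]  free=[F....FFFF...FF.]
after truncate(c, 1) → a:[7, 12, 13], c:[0]  free=[F......F....FF.]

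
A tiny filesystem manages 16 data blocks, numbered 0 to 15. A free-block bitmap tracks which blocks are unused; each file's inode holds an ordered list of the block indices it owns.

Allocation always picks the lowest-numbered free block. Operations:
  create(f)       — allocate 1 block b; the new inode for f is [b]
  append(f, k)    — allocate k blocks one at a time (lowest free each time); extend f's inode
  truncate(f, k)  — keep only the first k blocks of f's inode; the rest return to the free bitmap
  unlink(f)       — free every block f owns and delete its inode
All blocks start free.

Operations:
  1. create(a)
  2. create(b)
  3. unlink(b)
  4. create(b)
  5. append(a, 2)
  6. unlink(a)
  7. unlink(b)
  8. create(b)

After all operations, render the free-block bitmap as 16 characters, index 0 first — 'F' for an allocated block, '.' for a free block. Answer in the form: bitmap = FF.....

after create(a) → a:[0]  free=[F...............]
after create(b) → a:[0], b:[1]  free=[FF..............]
after unlink(b) → a:[0]  free=[F...............]
after create(b) → a:[0], b:[1]  free=[FF..............]
after append(a, 2) → a:[0, 2, 3], b:[1]  free=[FFFF............]
after unlink(a) → b:[1]  free=[.F..............]
after unlink(b) →   free=[................]
after create(b) → b:[0]  free=[F...............]

bitmap = F...............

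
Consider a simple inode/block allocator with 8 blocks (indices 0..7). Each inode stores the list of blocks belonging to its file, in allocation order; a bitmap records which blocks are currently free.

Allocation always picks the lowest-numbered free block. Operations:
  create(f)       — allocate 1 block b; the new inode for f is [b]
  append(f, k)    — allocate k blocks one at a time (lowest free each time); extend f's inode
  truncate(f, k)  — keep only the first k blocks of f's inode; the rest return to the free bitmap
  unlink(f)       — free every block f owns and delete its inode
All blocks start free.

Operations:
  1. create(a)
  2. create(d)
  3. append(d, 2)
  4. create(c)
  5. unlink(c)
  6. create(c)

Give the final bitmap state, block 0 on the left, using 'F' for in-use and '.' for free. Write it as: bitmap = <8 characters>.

bitmap = FFFFF...

create(a): bitmap=F....... | a=[0]
create(d): bitmap=FF...... | a=[0] d=[1]
append(d, 2): bitmap=FFFF.... | a=[0] d=[1, 2, 3]
create(c): bitmap=FFFFF... | a=[0] c=[4] d=[1, 2, 3]
unlink(c): bitmap=FFFF.... | a=[0] d=[1, 2, 3]
create(c): bitmap=FFFFF... | a=[0] c=[4] d=[1, 2, 3]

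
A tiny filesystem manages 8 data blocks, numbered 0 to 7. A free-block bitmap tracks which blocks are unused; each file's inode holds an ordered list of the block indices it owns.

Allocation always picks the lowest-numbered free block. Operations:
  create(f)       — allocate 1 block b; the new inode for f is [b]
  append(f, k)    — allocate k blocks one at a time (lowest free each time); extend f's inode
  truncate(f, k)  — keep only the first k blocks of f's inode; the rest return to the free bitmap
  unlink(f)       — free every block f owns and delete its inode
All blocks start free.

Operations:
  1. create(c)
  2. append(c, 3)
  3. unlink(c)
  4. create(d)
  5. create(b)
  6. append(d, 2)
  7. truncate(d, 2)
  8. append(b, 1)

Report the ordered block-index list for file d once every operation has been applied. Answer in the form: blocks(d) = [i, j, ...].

after create(c) → c:[0]  free=[F.......]
after append(c, 3) → c:[0, 1, 2, 3]  free=[FFFF....]
after unlink(c) →   free=[........]
after create(d) → d:[0]  free=[F.......]
after create(b) → b:[1], d:[0]  free=[FF......]
after append(d, 2) → b:[1], d:[0, 2, 3]  free=[FFFF....]
after truncate(d, 2) → b:[1], d:[0, 2]  free=[FFF.....]
after append(b, 1) → b:[1, 3], d:[0, 2]  free=[FFFF....]

blocks(d) = [0, 2]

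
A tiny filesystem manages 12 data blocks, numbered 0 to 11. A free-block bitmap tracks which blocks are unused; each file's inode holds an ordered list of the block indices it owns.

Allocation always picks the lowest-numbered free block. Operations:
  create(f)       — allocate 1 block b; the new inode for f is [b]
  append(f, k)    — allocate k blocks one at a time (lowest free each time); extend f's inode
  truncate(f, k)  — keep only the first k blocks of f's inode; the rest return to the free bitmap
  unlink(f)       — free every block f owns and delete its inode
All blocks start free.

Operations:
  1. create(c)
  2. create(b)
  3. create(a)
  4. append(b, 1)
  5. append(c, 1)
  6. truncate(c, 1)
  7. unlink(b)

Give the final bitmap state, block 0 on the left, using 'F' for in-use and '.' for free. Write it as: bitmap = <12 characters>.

create(c): bitmap=F........... | c=[0]
create(b): bitmap=FF.......... | b=[1] c=[0]
create(a): bitmap=FFF......... | a=[2] b=[1] c=[0]
append(b, 1): bitmap=FFFF........ | a=[2] b=[1, 3] c=[0]
append(c, 1): bitmap=FFFFF....... | a=[2] b=[1, 3] c=[0, 4]
truncate(c, 1): bitmap=FFFF........ | a=[2] b=[1, 3] c=[0]
unlink(b): bitmap=F.F......... | a=[2] c=[0]

bitmap = F.F.........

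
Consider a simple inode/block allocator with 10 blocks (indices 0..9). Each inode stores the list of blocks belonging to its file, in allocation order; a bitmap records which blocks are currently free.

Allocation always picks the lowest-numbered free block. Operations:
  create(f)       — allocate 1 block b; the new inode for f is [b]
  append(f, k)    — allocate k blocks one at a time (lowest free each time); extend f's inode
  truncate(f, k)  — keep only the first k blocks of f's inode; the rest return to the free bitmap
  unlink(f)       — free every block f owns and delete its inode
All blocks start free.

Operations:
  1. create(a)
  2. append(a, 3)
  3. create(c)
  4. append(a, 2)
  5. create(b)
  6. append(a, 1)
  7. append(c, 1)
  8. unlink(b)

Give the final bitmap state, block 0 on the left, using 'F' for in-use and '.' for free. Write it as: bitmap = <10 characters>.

bitmap = FFFFFFF.FF

[1] create(a) — a=0 (map F.........)
[2] append(a, 3) — a=0,1,2,3 (map FFFF......)
[3] create(c) — a=0,1,2,3 c=4 (map FFFFF.....)
[4] append(a, 2) — a=0,1,2,3,5,6 c=4 (map FFFFFFF...)
[5] create(b) — a=0,1,2,3,5,6 b=7 c=4 (map FFFFFFFF..)
[6] append(a, 1) — a=0,1,2,3,5,6,8 b=7 c=4 (map FFFFFFFFF.)
[7] append(c, 1) — a=0,1,2,3,5,6,8 b=7 c=4,9 (map FFFFFFFFFF)
[8] unlink(b) — a=0,1,2,3,5,6,8 c=4,9 (map FFFFFFF.FF)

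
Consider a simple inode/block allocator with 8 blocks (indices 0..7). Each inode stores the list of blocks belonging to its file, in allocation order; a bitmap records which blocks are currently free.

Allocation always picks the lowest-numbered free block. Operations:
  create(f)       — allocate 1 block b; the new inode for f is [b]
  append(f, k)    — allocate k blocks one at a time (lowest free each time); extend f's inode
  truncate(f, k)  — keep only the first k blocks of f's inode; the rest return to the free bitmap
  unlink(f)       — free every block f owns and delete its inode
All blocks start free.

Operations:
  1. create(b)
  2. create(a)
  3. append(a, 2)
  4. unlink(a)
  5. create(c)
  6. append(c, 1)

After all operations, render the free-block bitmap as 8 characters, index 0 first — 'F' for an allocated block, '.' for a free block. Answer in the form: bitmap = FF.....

bitmap = FFF.....

[1] create(b) — b=0 (map F.......)
[2] create(a) — a=1 b=0 (map FF......)
[3] append(a, 2) — a=1,2,3 b=0 (map FFFF....)
[4] unlink(a) — b=0 (map F.......)
[5] create(c) — b=0 c=1 (map FF......)
[6] append(c, 1) — b=0 c=1,2 (map FFF.....)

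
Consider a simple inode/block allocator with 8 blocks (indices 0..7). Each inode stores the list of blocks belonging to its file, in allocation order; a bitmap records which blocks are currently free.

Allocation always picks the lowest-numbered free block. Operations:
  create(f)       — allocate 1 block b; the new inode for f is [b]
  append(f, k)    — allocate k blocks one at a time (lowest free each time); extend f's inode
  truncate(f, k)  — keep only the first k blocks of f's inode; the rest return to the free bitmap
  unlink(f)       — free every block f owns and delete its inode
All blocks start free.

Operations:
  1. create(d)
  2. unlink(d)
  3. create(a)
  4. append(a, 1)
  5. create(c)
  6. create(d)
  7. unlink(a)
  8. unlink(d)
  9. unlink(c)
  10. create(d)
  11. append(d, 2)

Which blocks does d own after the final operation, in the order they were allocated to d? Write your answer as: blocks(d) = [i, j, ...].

blocks(d) = [0, 1, 2]

create(d): bitmap=F....... | d=[0]
unlink(d): bitmap=........ | 
create(a): bitmap=F....... | a=[0]
append(a, 1): bitmap=FF...... | a=[0, 1]
create(c): bitmap=FFF..... | a=[0, 1] c=[2]
create(d): bitmap=FFFF.... | a=[0, 1] c=[2] d=[3]
unlink(a): bitmap=..FF.... | c=[2] d=[3]
unlink(d): bitmap=..F..... | c=[2]
unlink(c): bitmap=........ | 
create(d): bitmap=F....... | d=[0]
append(d, 2): bitmap=FFF..... | d=[0, 1, 2]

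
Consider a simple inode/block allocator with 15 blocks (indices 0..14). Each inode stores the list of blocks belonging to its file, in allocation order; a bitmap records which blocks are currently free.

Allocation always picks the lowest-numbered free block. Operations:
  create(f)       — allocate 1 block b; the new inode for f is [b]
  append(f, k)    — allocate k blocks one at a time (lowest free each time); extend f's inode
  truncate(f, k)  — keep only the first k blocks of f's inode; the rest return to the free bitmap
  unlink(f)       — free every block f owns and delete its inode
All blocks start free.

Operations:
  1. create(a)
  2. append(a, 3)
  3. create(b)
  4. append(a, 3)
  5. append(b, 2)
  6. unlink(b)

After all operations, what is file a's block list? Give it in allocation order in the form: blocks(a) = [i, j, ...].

blocks(a) = [0, 1, 2, 3, 5, 6, 7]

after create(a) → a:[0]  free=[F..............]
after append(a, 3) → a:[0, 1, 2, 3]  free=[FFFF...........]
after create(b) → a:[0, 1, 2, 3], b:[4]  free=[FFFFF..........]
after append(a, 3) → a:[0, 1, 2, 3, 5, 6, 7], b:[4]  free=[FFFFFFFF.......]
after append(b, 2) → a:[0, 1, 2, 3, 5, 6, 7], b:[4, 8, 9]  free=[FFFFFFFFFF.....]
after unlink(b) → a:[0, 1, 2, 3, 5, 6, 7]  free=[FFFF.FFF.......]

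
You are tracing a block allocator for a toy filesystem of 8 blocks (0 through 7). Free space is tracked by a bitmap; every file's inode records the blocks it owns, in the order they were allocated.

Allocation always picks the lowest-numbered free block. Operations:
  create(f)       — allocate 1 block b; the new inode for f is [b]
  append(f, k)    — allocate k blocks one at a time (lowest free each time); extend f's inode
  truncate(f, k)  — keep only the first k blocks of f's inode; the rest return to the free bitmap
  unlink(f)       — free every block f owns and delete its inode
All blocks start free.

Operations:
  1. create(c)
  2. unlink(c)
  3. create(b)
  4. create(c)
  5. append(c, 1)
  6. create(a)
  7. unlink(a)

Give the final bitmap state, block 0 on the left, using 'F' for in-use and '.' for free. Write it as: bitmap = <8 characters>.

bitmap = FFF.....

  1. create(c)  ⇒  F.......  {c→[0]}
  2. unlink(c)  ⇒  ........  {}
  3. create(b)  ⇒  F.......  {b→[0]}
  4. create(c)  ⇒  FF......  {b→[0]; c→[1]}
  5. append(c, 1)  ⇒  FFF.....  {b→[0]; c→[1, 2]}
  6. create(a)  ⇒  FFFF....  {a→[3]; b→[0]; c→[1, 2]}
  7. unlink(a)  ⇒  FFF.....  {b→[0]; c→[1, 2]}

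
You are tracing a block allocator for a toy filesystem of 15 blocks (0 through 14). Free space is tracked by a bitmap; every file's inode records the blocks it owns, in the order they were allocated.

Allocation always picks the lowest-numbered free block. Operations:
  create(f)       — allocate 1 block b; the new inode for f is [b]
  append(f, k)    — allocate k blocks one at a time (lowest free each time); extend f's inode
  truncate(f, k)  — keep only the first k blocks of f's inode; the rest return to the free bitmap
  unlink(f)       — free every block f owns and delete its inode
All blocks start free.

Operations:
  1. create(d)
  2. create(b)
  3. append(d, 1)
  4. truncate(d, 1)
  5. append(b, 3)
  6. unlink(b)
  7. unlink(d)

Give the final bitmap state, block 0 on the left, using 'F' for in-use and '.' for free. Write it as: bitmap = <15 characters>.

create(d): bitmap=F.............. | d=[0]
create(b): bitmap=FF............. | b=[1] d=[0]
append(d, 1): bitmap=FFF............ | b=[1] d=[0, 2]
truncate(d, 1): bitmap=FF............. | b=[1] d=[0]
append(b, 3): bitmap=FFFFF.......... | b=[1, 2, 3, 4] d=[0]
unlink(b): bitmap=F.............. | d=[0]
unlink(d): bitmap=............... | 

bitmap = ...............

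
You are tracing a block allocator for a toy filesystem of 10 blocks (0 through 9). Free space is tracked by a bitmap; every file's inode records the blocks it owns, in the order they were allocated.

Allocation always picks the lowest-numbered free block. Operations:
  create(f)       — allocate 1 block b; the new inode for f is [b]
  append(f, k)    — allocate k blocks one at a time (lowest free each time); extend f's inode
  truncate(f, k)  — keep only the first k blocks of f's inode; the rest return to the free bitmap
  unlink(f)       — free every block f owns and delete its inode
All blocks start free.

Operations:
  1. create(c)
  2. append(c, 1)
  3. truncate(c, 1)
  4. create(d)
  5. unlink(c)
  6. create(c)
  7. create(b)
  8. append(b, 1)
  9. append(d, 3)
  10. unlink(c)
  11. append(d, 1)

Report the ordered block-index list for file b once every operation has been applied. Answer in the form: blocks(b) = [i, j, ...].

blocks(b) = [2, 3]

[1] create(c) — c=0 (map F.........)
[2] append(c, 1) — c=0,1 (map FF........)
[3] truncate(c, 1) — c=0 (map F.........)
[4] create(d) — c=0 d=1 (map FF........)
[5] unlink(c) — d=1 (map .F........)
[6] create(c) — c=0 d=1 (map FF........)
[7] create(b) — b=2 c=0 d=1 (map FFF.......)
[8] append(b, 1) — b=2,3 c=0 d=1 (map FFFF......)
[9] append(d, 3) — b=2,3 c=0 d=1,4,5,6 (map FFFFFFF...)
[10] unlink(c) — b=2,3 d=1,4,5,6 (map .FFFFFF...)
[11] append(d, 1) — b=2,3 d=1,4,5,6,0 (map FFFFFFF...)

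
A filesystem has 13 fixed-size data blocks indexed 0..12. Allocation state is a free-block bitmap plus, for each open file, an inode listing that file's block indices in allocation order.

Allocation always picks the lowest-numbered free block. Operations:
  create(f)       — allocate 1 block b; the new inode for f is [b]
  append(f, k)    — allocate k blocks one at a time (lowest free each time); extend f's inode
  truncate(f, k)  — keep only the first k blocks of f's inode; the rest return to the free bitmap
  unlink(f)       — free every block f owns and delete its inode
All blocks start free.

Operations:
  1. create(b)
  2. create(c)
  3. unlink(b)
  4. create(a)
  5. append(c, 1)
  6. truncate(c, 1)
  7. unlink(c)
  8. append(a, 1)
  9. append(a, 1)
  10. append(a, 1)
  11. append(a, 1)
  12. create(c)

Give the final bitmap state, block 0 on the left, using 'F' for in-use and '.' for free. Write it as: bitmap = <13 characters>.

after create(b) → b:[0]  free=[F............]
after create(c) → b:[0], c:[1]  free=[FF...........]
after unlink(b) → c:[1]  free=[.F...........]
after create(a) → a:[0], c:[1]  free=[FF...........]
after append(c, 1) → a:[0], c:[1, 2]  free=[FFF..........]
after truncate(c, 1) → a:[0], c:[1]  free=[FF...........]
after unlink(c) → a:[0]  free=[F............]
after append(a, 1) → a:[0, 1]  free=[FF...........]
after append(a, 1) → a:[0, 1, 2]  free=[FFF..........]
after append(a, 1) → a:[0, 1, 2, 3]  free=[FFFF.........]
after append(a, 1) → a:[0, 1, 2, 3, 4]  free=[FFFFF........]
after create(c) → a:[0, 1, 2, 3, 4], c:[5]  free=[FFFFFF.......]

bitmap = FFFFFF.......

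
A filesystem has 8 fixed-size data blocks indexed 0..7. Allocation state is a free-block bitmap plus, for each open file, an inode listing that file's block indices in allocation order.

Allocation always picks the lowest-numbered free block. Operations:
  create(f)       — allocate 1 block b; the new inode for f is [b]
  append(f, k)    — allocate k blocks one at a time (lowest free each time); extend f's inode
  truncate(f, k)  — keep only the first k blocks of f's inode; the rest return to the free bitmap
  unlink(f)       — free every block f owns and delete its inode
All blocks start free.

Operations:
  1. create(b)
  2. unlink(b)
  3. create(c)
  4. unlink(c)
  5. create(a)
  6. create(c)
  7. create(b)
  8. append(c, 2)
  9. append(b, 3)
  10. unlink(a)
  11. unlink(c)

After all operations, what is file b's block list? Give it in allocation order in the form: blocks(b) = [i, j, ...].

create(b): bitmap=F....... | b=[0]
unlink(b): bitmap=........ | 
create(c): bitmap=F....... | c=[0]
unlink(c): bitmap=........ | 
create(a): bitmap=F....... | a=[0]
create(c): bitmap=FF...... | a=[0] c=[1]
create(b): bitmap=FFF..... | a=[0] b=[2] c=[1]
append(c, 2): bitmap=FFFFF... | a=[0] b=[2] c=[1, 3, 4]
append(b, 3): bitmap=FFFFFFFF | a=[0] b=[2, 5, 6, 7] c=[1, 3, 4]
unlink(a): bitmap=.FFFFFFF | b=[2, 5, 6, 7] c=[1, 3, 4]
unlink(c): bitmap=..F..FFF | b=[2, 5, 6, 7]

blocks(b) = [2, 5, 6, 7]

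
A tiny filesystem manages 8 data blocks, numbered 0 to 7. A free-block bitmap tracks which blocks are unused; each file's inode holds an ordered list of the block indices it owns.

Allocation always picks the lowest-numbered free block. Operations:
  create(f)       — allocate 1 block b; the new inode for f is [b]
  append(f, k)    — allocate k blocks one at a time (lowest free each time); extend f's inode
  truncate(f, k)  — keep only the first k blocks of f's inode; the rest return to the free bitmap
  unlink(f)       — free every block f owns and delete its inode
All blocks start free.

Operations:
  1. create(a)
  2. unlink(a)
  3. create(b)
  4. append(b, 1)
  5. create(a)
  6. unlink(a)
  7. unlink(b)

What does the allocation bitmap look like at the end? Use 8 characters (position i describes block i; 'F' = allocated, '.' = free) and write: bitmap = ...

  1. create(a)  ⇒  F.......  {a→[0]}
  2. unlink(a)  ⇒  ........  {}
  3. create(b)  ⇒  F.......  {b→[0]}
  4. append(b, 1)  ⇒  FF......  {b→[0, 1]}
  5. create(a)  ⇒  FFF.....  {a→[2]; b→[0, 1]}
  6. unlink(a)  ⇒  FF......  {b→[0, 1]}
  7. unlink(b)  ⇒  ........  {}

bitmap = ........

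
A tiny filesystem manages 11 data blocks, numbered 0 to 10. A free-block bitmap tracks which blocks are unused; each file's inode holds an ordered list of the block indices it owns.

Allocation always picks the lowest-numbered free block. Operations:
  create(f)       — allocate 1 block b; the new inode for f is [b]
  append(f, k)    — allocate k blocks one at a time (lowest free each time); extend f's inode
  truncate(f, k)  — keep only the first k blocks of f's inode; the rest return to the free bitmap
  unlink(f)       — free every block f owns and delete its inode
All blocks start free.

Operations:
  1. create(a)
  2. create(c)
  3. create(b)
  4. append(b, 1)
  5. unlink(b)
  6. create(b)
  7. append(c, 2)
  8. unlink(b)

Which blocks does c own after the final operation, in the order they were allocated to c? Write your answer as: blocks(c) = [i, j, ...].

blocks(c) = [1, 3, 4]

[1] create(a) — a=0 (map F..........)
[2] create(c) — a=0 c=1 (map FF.........)
[3] create(b) — a=0 b=2 c=1 (map FFF........)
[4] append(b, 1) — a=0 b=2,3 c=1 (map FFFF.......)
[5] unlink(b) — a=0 c=1 (map FF.........)
[6] create(b) — a=0 b=2 c=1 (map FFF........)
[7] append(c, 2) — a=0 b=2 c=1,3,4 (map FFFFF......)
[8] unlink(b) — a=0 c=1,3,4 (map FF.FF......)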